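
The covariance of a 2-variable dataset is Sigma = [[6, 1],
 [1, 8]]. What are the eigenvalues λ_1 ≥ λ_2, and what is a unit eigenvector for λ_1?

Step 1 — characteristic polynomial of 2×2 Sigma:
  det(Sigma - λI) = λ² - trace · λ + det = 0.
  trace = 6 + 8 = 14, det = 6·8 - (1)² = 47.
Step 2 — discriminant:
  Δ = trace² - 4·det = 196 - 188 = 8.
Step 3 — eigenvalues:
  λ = (trace ± √Δ)/2 = (14 ± 2.8284)/2,
  λ_1 = 8.4142,  λ_2 = 5.5858.

Step 4 — unit eigenvector for λ_1: solve (Sigma - λ_1 I)v = 0. First row:
  (6 - 8.4142)·v_x + (1)·v_y = 0, i.e. (-2.4142)·v_x + (1)·v_y = 0,
  so v ∝ (b, λ_1 - a) = (1, 2.4142) = u.
  ||u|| = √((1)² + (2.4142)²) = √(6.8284) ≈ 2.6131,
  v_1 = u/||u|| ≈ (0.3827, 0.9239) (||v_1|| = 1).

λ_1 = 8.4142,  λ_2 = 5.5858;  v_1 ≈ (0.3827, 0.9239)


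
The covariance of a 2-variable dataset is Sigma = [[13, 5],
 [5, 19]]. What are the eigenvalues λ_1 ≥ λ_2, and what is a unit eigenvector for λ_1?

Step 1 — characteristic polynomial of 2×2 Sigma:
  det(Sigma - λI) = λ² - trace · λ + det = 0.
  trace = 13 + 19 = 32, det = 13·19 - (5)² = 222.
Step 2 — discriminant:
  Δ = trace² - 4·det = 1024 - 888 = 136.
Step 3 — eigenvalues:
  λ = (trace ± √Δ)/2 = (32 ± 11.6619)/2,
  λ_1 = 21.831,  λ_2 = 10.169.

Step 4 — unit eigenvector for λ_1: solve (Sigma - λ_1 I)v = 0. First row:
  (13 - 21.831)·v_x + (5)·v_y = 0, i.e. (-8.831)·v_x + (5)·v_y = 0,
  so v ∝ (b, λ_1 - a) = (5, 8.831) = u.
  ||u|| = √((5)² + (8.831)²) = √(102.9857) ≈ 10.1482,
  v_1 = u/||u|| ≈ (0.4927, 0.8702) (||v_1|| = 1).

λ_1 = 21.831,  λ_2 = 10.169;  v_1 ≈ (0.4927, 0.8702)


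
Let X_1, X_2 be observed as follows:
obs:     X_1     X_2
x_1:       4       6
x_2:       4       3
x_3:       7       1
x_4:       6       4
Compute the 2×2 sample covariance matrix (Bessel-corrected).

Step 1 — column means:
  mean(X_1) = (4 + 4 + 7 + 6) / 4 = 21/4 = 5.25
  mean(X_2) = (6 + 3 + 1 + 4) / 4 = 14/4 = 3.5

Step 2 — sample covariance S[i,j] = (1/(n-1)) · Σ_k (x_{k,i} - mean_i) · (x_{k,j} - mean_j), with n-1 = 3.
  S[X_1,X_1] = ((-1.25)·(-1.25) + (-1.25)·(-1.25) + (1.75)·(1.75) + (0.75)·(0.75)) / 3 = 6.75/3 = 2.25
  S[X_1,X_2] = ((-1.25)·(2.5) + (-1.25)·(-0.5) + (1.75)·(-2.5) + (0.75)·(0.5)) / 3 = -6.5/3 = -2.1667
  S[X_2,X_2] = ((2.5)·(2.5) + (-0.5)·(-0.5) + (-2.5)·(-2.5) + (0.5)·(0.5)) / 3 = 13/3 = 4.3333

S is symmetric (S[j,i] = S[i,j]). Assembling:

S = [[2.25, -2.1667],
 [-2.1667, 4.3333]]


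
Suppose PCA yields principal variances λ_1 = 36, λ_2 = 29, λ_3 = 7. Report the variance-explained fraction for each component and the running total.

Step 1 — total variance = trace(Sigma) = Σ λ_i = 36 + 29 + 7 = 72.

Step 2 — fraction explained by component i = λ_i / Σ λ:
  PC1: 36/72 = 0.5
  PC2: 29/72 = 0.4028
  PC3: 7/72 = 0.0972

Step 3 — cumulative fraction after k components = (λ_1 + ... + λ_k) / Σ λ:
  k = 1: 36/72 = 0.5
  k = 2: (36 + 29)/72 = 65/72 = 0.9028
  k = 3: (36 + 29 + 7)/72 = 72/72 = 1

Summary (fraction, with percent):

explained: PC1 0.5 (50%), PC2 0.4028 (40.28%), PC3 0.0972 (9.72%);  cumulative: 0.5, 0.9028, 1


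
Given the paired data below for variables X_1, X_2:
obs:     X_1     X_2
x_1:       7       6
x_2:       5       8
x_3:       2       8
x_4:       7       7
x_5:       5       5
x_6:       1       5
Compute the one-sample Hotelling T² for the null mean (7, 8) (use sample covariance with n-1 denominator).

Step 1 — sample mean vector:
  mean(X_1) = (7 + 5 + 2 + 7 + 5 + 1) / 6 = 27/6 = 4.5
  mean(X_2) = (6 + 8 + 8 + 7 + 5 + 5) / 6 = 39/6 = 6.5
  x̄ = (4.5, 6.5),  deviation x̄ - mu_0 = (4.5, 6.5) - (7, 8) = (-2.5, -1.5).

Step 2 — sample covariance matrix, S[i,j] = (1/(n-1)) · Σ_k (x_{k,i} - mean_i) · (x_{k,j} - mean_j), divisor n-1 = 5:
  S[X_1,X_1] = ((2.5)·(2.5) + (0.5)·(0.5) + (-2.5)·(-2.5) + (2.5)·(2.5) + (0.5)·(0.5) + (-3.5)·(-3.5)) / 5 = 31.5/5 = 6.3
  S[X_1,X_2] = ((2.5)·(-0.5) + (0.5)·(1.5) + (-2.5)·(1.5) + (2.5)·(0.5) + (0.5)·(-1.5) + (-3.5)·(-1.5)) / 5 = 1.5/5 = 0.3
  S[X_2,X_2] = ((-0.5)·(-0.5) + (1.5)·(1.5) + (1.5)·(1.5) + (0.5)·(0.5) + (-1.5)·(-1.5) + (-1.5)·(-1.5)) / 5 = 9.5/5 = 1.9
  S = [[6.3, 0.3],
 [0.3, 1.9]].

Step 3 — invert S. det(S) = 6.3·1.9 - (0.3)² = 11.88.
  S^{-1} = (1/det) · [[d, -b], [-b, a]] = [[0.1599, -0.0253],
 [-0.0253, 0.5303]].

Step 4 — quadratic form (x̄ - mu_0)^T · S^{-1} · (x̄ - mu_0):
  S^{-1} · (x̄ - mu_0) = (-0.362, -0.7323),
  (x̄ - mu_0)^T · [...] = (-2.5)·(-0.362) + (-1.5)·(-0.7323) = 2.0034.

Step 5 — scale by n: T² = 6 · 2.0034 = 12.0202.

T² ≈ 12.0202


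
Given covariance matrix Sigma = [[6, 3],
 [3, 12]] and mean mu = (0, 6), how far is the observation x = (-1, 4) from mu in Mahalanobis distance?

Step 1 — centre the observation: (x - mu) = (-1, -2).

Step 2 — invert Sigma. det(Sigma) = 6·12 - (3)² = 63.
  Sigma^{-1} = (1/det) · [[d, -b], [-b, a]] = [[0.1905, -0.0476],
 [-0.0476, 0.0952]].

Step 3 — form the quadratic (x - mu)^T · Sigma^{-1} · (x - mu):
  Sigma^{-1} · (x - mu) = (-0.0952, -0.1429).
  (x - mu)^T · [Sigma^{-1} · (x - mu)] = (-1)·(-0.0952) + (-2)·(-0.1429) = 0.381.

Step 4 — take square root: d = √(0.381) ≈ 0.6172.

d(x, mu) = √(0.381) ≈ 0.6172


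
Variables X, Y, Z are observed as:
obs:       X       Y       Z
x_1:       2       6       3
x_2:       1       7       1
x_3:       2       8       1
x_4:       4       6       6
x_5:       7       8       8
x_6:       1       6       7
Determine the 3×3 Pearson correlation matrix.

Step 1 — column means:
  mean(X) = (2 + 1 + 2 + 4 + 7 + 1) / 6 = 17/6 = 2.8333
  mean(Y) = (6 + 7 + 8 + 6 + 8 + 6) / 6 = 41/6 = 6.8333
  mean(Z) = (3 + 1 + 1 + 6 + 8 + 7) / 6 = 26/6 = 4.3333

Step 2 — sample variances and covariances s[i,j] = (1/(n-1)) · Σ_k (x_{k,i} - mean_i) · (x_{k,j} - mean_j), with n-1 = 5:
  s[X,X] = ((-0.8333)·(-0.8333) + (-1.8333)·(-1.8333) + (-0.8333)·(-0.8333) + (1.1667)·(1.1667) + (4.1667)·(4.1667) + (-1.8333)·(-1.8333)) / 5 = 26.8333/5 = 5.3667
  s[X,Y] = ((-0.8333)·(-0.8333) + (-1.8333)·(0.1667) + (-0.8333)·(1.1667) + (1.1667)·(-0.8333) + (4.1667)·(1.1667) + (-1.8333)·(-0.8333)) / 5 = 4.8333/5 = 0.9667
  s[X,Z] = ((-0.8333)·(-1.3333) + (-1.8333)·(-3.3333) + (-0.8333)·(-3.3333) + (1.1667)·(1.6667) + (4.1667)·(3.6667) + (-1.8333)·(2.6667)) / 5 = 22.3333/5 = 4.4667
  s[Y,Y] = ((-0.8333)·(-0.8333) + (0.1667)·(0.1667) + (1.1667)·(1.1667) + (-0.8333)·(-0.8333) + (1.1667)·(1.1667) + (-0.8333)·(-0.8333)) / 5 = 4.8333/5 = 0.9667
  s[Y,Z] = ((-0.8333)·(-1.3333) + (0.1667)·(-3.3333) + (1.1667)·(-3.3333) + (-0.8333)·(1.6667) + (1.1667)·(3.6667) + (-0.8333)·(2.6667)) / 5 = -2.6667/5 = -0.5333
  s[Z,Z] = ((-1.3333)·(-1.3333) + (-3.3333)·(-3.3333) + (-3.3333)·(-3.3333) + (1.6667)·(1.6667) + (3.6667)·(3.6667) + (2.6667)·(2.6667)) / 5 = 47.3333/5 = 9.4667
  Sample standard deviations s_i = √(s[i,i]):
  s(X) = √(5.3667) = 2.3166
  s(Y) = √(0.9667) = 0.9832
  s(Z) = √(9.4667) = 3.0768

Step 3 — r_{ij} = s_{ij} / (s_i · s_j):
  r[X,X] = 1 (diagonal).
  r[X,Y] = 0.9667 / (2.3166 · 0.9832) = 0.9667 / 2.2777 = 0.4244
  r[X,Z] = 4.4667 / (2.3166 · 3.0768) = 4.4667 / 7.1277 = 0.6267
  r[Y,Y] = 1 (diagonal).
  r[Y,Z] = -0.5333 / (0.9832 · 3.0768) = -0.5333 / 3.0251 = -0.1763
  r[Z,Z] = 1 (diagonal).

R is symmetric with unit diagonal. Assembling:

R = [[1, 0.4244, 0.6267],
 [0.4244, 1, -0.1763],
 [0.6267, -0.1763, 1]]


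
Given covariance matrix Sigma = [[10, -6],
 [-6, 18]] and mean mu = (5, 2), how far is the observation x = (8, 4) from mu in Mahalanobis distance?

Step 1 — centre the observation: (x - mu) = (3, 2).

Step 2 — invert Sigma. det(Sigma) = 10·18 - (-6)² = 144.
  Sigma^{-1} = (1/det) · [[d, -b], [-b, a]] = [[0.125, 0.0417],
 [0.0417, 0.0694]].

Step 3 — form the quadratic (x - mu)^T · Sigma^{-1} · (x - mu):
  Sigma^{-1} · (x - mu) = (0.4583, 0.2639).
  (x - mu)^T · [Sigma^{-1} · (x - mu)] = (3)·(0.4583) + (2)·(0.2639) = 1.9028.

Step 4 — take square root: d = √(1.9028) ≈ 1.3794.

d(x, mu) = √(1.9028) ≈ 1.3794


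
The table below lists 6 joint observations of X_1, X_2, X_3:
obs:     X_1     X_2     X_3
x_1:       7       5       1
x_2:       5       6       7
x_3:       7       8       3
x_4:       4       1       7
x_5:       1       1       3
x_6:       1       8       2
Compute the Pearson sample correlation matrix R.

Step 1 — column means:
  mean(X_1) = (7 + 5 + 7 + 4 + 1 + 1) / 6 = 25/6 = 4.1667
  mean(X_2) = (5 + 6 + 8 + 1 + 1 + 8) / 6 = 29/6 = 4.8333
  mean(X_3) = (1 + 7 + 3 + 7 + 3 + 2) / 6 = 23/6 = 3.8333

Step 2 — sample variances and covariances s[i,j] = (1/(n-1)) · Σ_k (x_{k,i} - mean_i) · (x_{k,j} - mean_j), with n-1 = 5:
  s[X_1,X_1] = ((2.8333)·(2.8333) + (0.8333)·(0.8333) + (2.8333)·(2.8333) + (-0.1667)·(-0.1667) + (-3.1667)·(-3.1667) + (-3.1667)·(-3.1667)) / 5 = 36.8333/5 = 7.3667
  s[X_1,X_2] = ((2.8333)·(0.1667) + (0.8333)·(1.1667) + (2.8333)·(3.1667) + (-0.1667)·(-3.8333) + (-3.1667)·(-3.8333) + (-3.1667)·(3.1667)) / 5 = 13.1667/5 = 2.6333
  s[X_1,X_3] = ((2.8333)·(-2.8333) + (0.8333)·(3.1667) + (2.8333)·(-0.8333) + (-0.1667)·(3.1667) + (-3.1667)·(-0.8333) + (-3.1667)·(-1.8333)) / 5 = 0.1667/5 = 0.0333
  s[X_2,X_2] = ((0.1667)·(0.1667) + (1.1667)·(1.1667) + (3.1667)·(3.1667) + (-3.8333)·(-3.8333) + (-3.8333)·(-3.8333) + (3.1667)·(3.1667)) / 5 = 50.8333/5 = 10.1667
  s[X_2,X_3] = ((0.1667)·(-2.8333) + (1.1667)·(3.1667) + (3.1667)·(-0.8333) + (-3.8333)·(3.1667) + (-3.8333)·(-0.8333) + (3.1667)·(-1.8333)) / 5 = -14.1667/5 = -2.8333
  s[X_3,X_3] = ((-2.8333)·(-2.8333) + (3.1667)·(3.1667) + (-0.8333)·(-0.8333) + (3.1667)·(3.1667) + (-0.8333)·(-0.8333) + (-1.8333)·(-1.8333)) / 5 = 32.8333/5 = 6.5667
  Sample standard deviations s_i = √(s[i,i]):
  s(X_1) = √(7.3667) = 2.7142
  s(X_2) = √(10.1667) = 3.1885
  s(X_3) = √(6.5667) = 2.5626

Step 3 — r_{ij} = s_{ij} / (s_i · s_j):
  r[X_1,X_1] = 1 (diagonal).
  r[X_1,X_2] = 2.6333 / (2.7142 · 3.1885) = 2.6333 / 8.6542 = 0.3043
  r[X_1,X_3] = 0.0333 / (2.7142 · 2.5626) = 0.0333 / 6.9552 = 0.0048
  r[X_2,X_2] = 1 (diagonal).
  r[X_2,X_3] = -2.8333 / (3.1885 · 2.5626) = -2.8333 / 8.1707 = -0.3468
  r[X_3,X_3] = 1 (diagonal).

R is symmetric with unit diagonal. Assembling:

R = [[1, 0.3043, 0.0048],
 [0.3043, 1, -0.3468],
 [0.0048, -0.3468, 1]]


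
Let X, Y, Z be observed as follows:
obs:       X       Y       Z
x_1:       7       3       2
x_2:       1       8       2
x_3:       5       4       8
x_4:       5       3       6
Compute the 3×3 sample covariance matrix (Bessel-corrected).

Step 1 — column means:
  mean(X) = (7 + 1 + 5 + 5) / 4 = 18/4 = 4.5
  mean(Y) = (3 + 8 + 4 + 3) / 4 = 18/4 = 4.5
  mean(Z) = (2 + 2 + 8 + 6) / 4 = 18/4 = 4.5

Step 2 — sample covariance S[i,j] = (1/(n-1)) · Σ_k (x_{k,i} - mean_i) · (x_{k,j} - mean_j), with n-1 = 3.
  S[X,X] = ((2.5)·(2.5) + (-3.5)·(-3.5) + (0.5)·(0.5) + (0.5)·(0.5)) / 3 = 19/3 = 6.3333
  S[X,Y] = ((2.5)·(-1.5) + (-3.5)·(3.5) + (0.5)·(-0.5) + (0.5)·(-1.5)) / 3 = -17/3 = -5.6667
  S[X,Z] = ((2.5)·(-2.5) + (-3.5)·(-2.5) + (0.5)·(3.5) + (0.5)·(1.5)) / 3 = 5/3 = 1.6667
  S[Y,Y] = ((-1.5)·(-1.5) + (3.5)·(3.5) + (-0.5)·(-0.5) + (-1.5)·(-1.5)) / 3 = 17/3 = 5.6667
  S[Y,Z] = ((-1.5)·(-2.5) + (3.5)·(-2.5) + (-0.5)·(3.5) + (-1.5)·(1.5)) / 3 = -9/3 = -3
  S[Z,Z] = ((-2.5)·(-2.5) + (-2.5)·(-2.5) + (3.5)·(3.5) + (1.5)·(1.5)) / 3 = 27/3 = 9

S is symmetric (S[j,i] = S[i,j]). Assembling:

S = [[6.3333, -5.6667, 1.6667],
 [-5.6667, 5.6667, -3],
 [1.6667, -3, 9]]


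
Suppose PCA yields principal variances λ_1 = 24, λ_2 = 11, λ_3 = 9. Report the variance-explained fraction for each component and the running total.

Step 1 — total variance = trace(Sigma) = Σ λ_i = 24 + 11 + 9 = 44.

Step 2 — fraction explained by component i = λ_i / Σ λ:
  PC1: 24/44 = 0.5455
  PC2: 11/44 = 0.25
  PC3: 9/44 = 0.2045

Step 3 — cumulative fraction after k components = (λ_1 + ... + λ_k) / Σ λ:
  k = 1: 24/44 = 0.5455
  k = 2: (24 + 11)/44 = 35/44 = 0.7955
  k = 3: (24 + 11 + 9)/44 = 44/44 = 1

Summary (fraction, with percent):

explained: PC1 0.5455 (54.55%), PC2 0.25 (25%), PC3 0.2045 (20.45%);  cumulative: 0.5455, 0.7955, 1


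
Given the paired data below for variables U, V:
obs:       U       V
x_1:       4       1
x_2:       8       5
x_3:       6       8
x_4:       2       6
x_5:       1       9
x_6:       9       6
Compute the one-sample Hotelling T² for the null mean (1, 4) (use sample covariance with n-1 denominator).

Step 1 — sample mean vector:
  mean(U) = (4 + 8 + 6 + 2 + 1 + 9) / 6 = 30/6 = 5
  mean(V) = (1 + 5 + 8 + 6 + 9 + 6) / 6 = 35/6 = 5.8333
  x̄ = (5, 5.8333),  deviation x̄ - mu_0 = (5, 5.8333) - (1, 4) = (4, 1.8333).

Step 2 — sample covariance matrix, S[i,j] = (1/(n-1)) · Σ_k (x_{k,i} - mean_i) · (x_{k,j} - mean_j), divisor n-1 = 5:
  S[U,U] = ((-1)·(-1) + (3)·(3) + (1)·(1) + (-3)·(-3) + (-4)·(-4) + (4)·(4)) / 5 = 52/5 = 10.4
  S[U,V] = ((-1)·(-4.8333) + (3)·(-0.8333) + (1)·(2.1667) + (-3)·(0.1667) + (-4)·(3.1667) + (4)·(0.1667)) / 5 = -8/5 = -1.6
  S[V,V] = ((-4.8333)·(-4.8333) + (-0.8333)·(-0.8333) + (2.1667)·(2.1667) + (0.1667)·(0.1667) + (3.1667)·(3.1667) + (0.1667)·(0.1667)) / 5 = 38.8333/5 = 7.7667
  S = [[10.4, -1.6],
 [-1.6, 7.7667]].

Step 3 — invert S. det(S) = 10.4·7.7667 - (-1.6)² = 78.2133.
  S^{-1} = (1/det) · [[d, -b], [-b, a]] = [[0.0993, 0.0205],
 [0.0205, 0.133]].

Step 4 — quadratic form (x̄ - mu_0)^T · S^{-1} · (x̄ - mu_0):
  S^{-1} · (x̄ - mu_0) = (0.4347, 0.3256),
  (x̄ - mu_0)^T · [...] = (4)·(0.4347) + (1.8333)·(0.3256) = 2.3358.

Step 5 — scale by n: T² = 6 · 2.3358 = 14.0147.

T² ≈ 14.0147


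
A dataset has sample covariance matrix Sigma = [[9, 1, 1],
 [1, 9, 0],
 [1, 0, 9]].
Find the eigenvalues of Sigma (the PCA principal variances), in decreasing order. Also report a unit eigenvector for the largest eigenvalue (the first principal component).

Step 1 — characteristic polynomial p(λ) = det(λI - Sigma) = λ³ - tr·λ² + c_1·λ - det, where tr = trace, c_1 = sum of the principal 2×2 minors, det = det(Sigma):
  tr = 9 + 9 + 9 = 27,
  c_1 = (9·9 - (1)²) + (9·9 - (1)²) + (9·9 - (0)²) = 80 + 80 + 81 = 241,
  det = 9·(9·9 - (0)²) - (1)·((1)·9 - (0)·(1)) + (1)·((1)·(0) - 9·(1)) = 9·(81) - (1)·(9) + (1)·(-9) = 711.
  So p(λ) = λ³ - 27λ² + 241λ - 711.
Step 2 — look for an integer root (rational root theorem: any rational root is an integer divisor of 711). Testing λ = 9:
  p(9) = 729 - 2187 + 2169 - 711 = 0  ✓
  Dividing out (λ - 9): p(λ) = (λ - 9)(λ² - 18λ + 79).
Step 3 — remaining eigenvalues from the quadratic λ² - 18λ + 79 = 0:
  Δ = 18² - 4·79 = 324 - 316 = 8,  λ = (18 ± √8)/2 = (18 ± 2.8284)/2 ≈ 10.4142 or 7.5858.
  Sorted: λ_1 = 10.4142,  λ_2 = 9,  λ_3 = 7.5858  (check: sum = 27 = tr ✓).

Step 4 — unit eigenvector for λ_1 ≈ 10.4142: v spans the null space of (Sigma - λ_1 I), whose rows are
  r_1 = (-1.4142, 1, 1),  r_2 = (1, -1.4142, 0),  r_3 = (1, 0, -1.4142).
  v is orthogonal to every row, so take v ∝ r_1 × r_2 = ((1)·(0) - (1)·(-1.4142), (1)·(1) - (-1.4142)·(0), (-1.4142)·(-1.4142) - (1)·(1)) ≈ (1.4142, 1, 1).
  Let u = (1.4142, 1, 1).
  ||u|| = √((1.4142)² + (1)² + (1)²) = √(4) ≈ 2,  v_1 = u/||u|| ≈ (0.7071, 0.5, 0.5) (||v_1|| = 1).

λ_1 = 10.4142,  λ_2 = 9,  λ_3 = 7.5858;  v_1 ≈ (0.7071, 0.5, 0.5)


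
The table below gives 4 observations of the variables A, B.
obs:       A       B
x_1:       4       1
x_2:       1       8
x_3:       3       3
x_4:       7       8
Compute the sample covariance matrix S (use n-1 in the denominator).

Step 1 — column means:
  mean(A) = (4 + 1 + 3 + 7) / 4 = 15/4 = 3.75
  mean(B) = (1 + 8 + 3 + 8) / 4 = 20/4 = 5

Step 2 — sample covariance S[i,j] = (1/(n-1)) · Σ_k (x_{k,i} - mean_i) · (x_{k,j} - mean_j), with n-1 = 3.
  S[A,A] = ((0.25)·(0.25) + (-2.75)·(-2.75) + (-0.75)·(-0.75) + (3.25)·(3.25)) / 3 = 18.75/3 = 6.25
  S[A,B] = ((0.25)·(-4) + (-2.75)·(3) + (-0.75)·(-2) + (3.25)·(3)) / 3 = 2/3 = 0.6667
  S[B,B] = ((-4)·(-4) + (3)·(3) + (-2)·(-2) + (3)·(3)) / 3 = 38/3 = 12.6667

S is symmetric (S[j,i] = S[i,j]). Assembling:

S = [[6.25, 0.6667],
 [0.6667, 12.6667]]


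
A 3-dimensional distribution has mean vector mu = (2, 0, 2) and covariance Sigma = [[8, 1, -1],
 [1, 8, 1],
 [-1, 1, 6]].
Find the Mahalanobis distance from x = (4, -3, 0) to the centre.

Step 1 — centre the observation: (x - mu) = (2, -3, -2).

Step 2 — invert Sigma (cofactor / det for 3×3, or solve directly):
  Sigma^{-1} = [[0.1306, -0.0194, 0.025],
 [-0.0194, 0.1306, -0.025],
 [0.025, -0.025, 0.175]].

Step 3 — form the quadratic (x - mu)^T · Sigma^{-1} · (x - mu):
  Sigma^{-1} · (x - mu) = (0.2694, -0.3806, -0.225).
  (x - mu)^T · [Sigma^{-1} · (x - mu)] = (2)·(0.2694) + (-3)·(-0.3806) + (-2)·(-0.225) = 2.1306.

Step 4 — take square root: d = √(2.1306) ≈ 1.4596.

d(x, mu) = √(2.1306) ≈ 1.4596


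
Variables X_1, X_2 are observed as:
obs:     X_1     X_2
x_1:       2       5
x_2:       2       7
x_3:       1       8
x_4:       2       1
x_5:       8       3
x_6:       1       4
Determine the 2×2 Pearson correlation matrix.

Step 1 — column means:
  mean(X_1) = (2 + 2 + 1 + 2 + 8 + 1) / 6 = 16/6 = 2.6667
  mean(X_2) = (5 + 7 + 8 + 1 + 3 + 4) / 6 = 28/6 = 4.6667

Step 2 — sample variances and covariances s[i,j] = (1/(n-1)) · Σ_k (x_{k,i} - mean_i) · (x_{k,j} - mean_j), with n-1 = 5:
  s[X_1,X_1] = ((-0.6667)·(-0.6667) + (-0.6667)·(-0.6667) + (-1.6667)·(-1.6667) + (-0.6667)·(-0.6667) + (5.3333)·(5.3333) + (-1.6667)·(-1.6667)) / 5 = 35.3333/5 = 7.0667
  s[X_1,X_2] = ((-0.6667)·(0.3333) + (-0.6667)·(2.3333) + (-1.6667)·(3.3333) + (-0.6667)·(-3.6667) + (5.3333)·(-1.6667) + (-1.6667)·(-0.6667)) / 5 = -12.6667/5 = -2.5333
  s[X_2,X_2] = ((0.3333)·(0.3333) + (2.3333)·(2.3333) + (3.3333)·(3.3333) + (-3.6667)·(-3.6667) + (-1.6667)·(-1.6667) + (-0.6667)·(-0.6667)) / 5 = 33.3333/5 = 6.6667
  Sample standard deviations s_i = √(s[i,i]):
  s(X_1) = √(7.0667) = 2.6583
  s(X_2) = √(6.6667) = 2.582

Step 3 — r_{ij} = s_{ij} / (s_i · s_j):
  r[X_1,X_1] = 1 (diagonal).
  r[X_1,X_2] = -2.5333 / (2.6583 · 2.582) = -2.5333 / 6.8638 = -0.3691
  r[X_2,X_2] = 1 (diagonal).

R is symmetric with unit diagonal. Assembling:

R = [[1, -0.3691],
 [-0.3691, 1]]


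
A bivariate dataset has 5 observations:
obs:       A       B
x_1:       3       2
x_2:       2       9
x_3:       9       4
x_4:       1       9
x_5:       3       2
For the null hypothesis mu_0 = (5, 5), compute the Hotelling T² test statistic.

Step 1 — sample mean vector:
  mean(A) = (3 + 2 + 9 + 1 + 3) / 5 = 18/5 = 3.6
  mean(B) = (2 + 9 + 4 + 9 + 2) / 5 = 26/5 = 5.2
  x̄ = (3.6, 5.2),  deviation x̄ - mu_0 = (3.6, 5.2) - (5, 5) = (-1.4, 0.2).

Step 2 — sample covariance matrix, S[i,j] = (1/(n-1)) · Σ_k (x_{k,i} - mean_i) · (x_{k,j} - mean_j), divisor n-1 = 4:
  S[A,A] = ((-0.6)·(-0.6) + (-1.6)·(-1.6) + (5.4)·(5.4) + (-2.6)·(-2.6) + (-0.6)·(-0.6)) / 4 = 39.2/4 = 9.8
  S[A,B] = ((-0.6)·(-3.2) + (-1.6)·(3.8) + (5.4)·(-1.2) + (-2.6)·(3.8) + (-0.6)·(-3.2)) / 4 = -18.6/4 = -4.65
  S[B,B] = ((-3.2)·(-3.2) + (3.8)·(3.8) + (-1.2)·(-1.2) + (3.8)·(3.8) + (-3.2)·(-3.2)) / 4 = 50.8/4 = 12.7
  S = [[9.8, -4.65],
 [-4.65, 12.7]].

Step 3 — invert S. det(S) = 9.8·12.7 - (-4.65)² = 102.8375.
  S^{-1} = (1/det) · [[d, -b], [-b, a]] = [[0.1235, 0.0452],
 [0.0452, 0.0953]].

Step 4 — quadratic form (x̄ - mu_0)^T · S^{-1} · (x̄ - mu_0):
  S^{-1} · (x̄ - mu_0) = (-0.1639, -0.0442),
  (x̄ - mu_0)^T · [...] = (-1.4)·(-0.1639) + (0.2)·(-0.0442) = 0.2205.

Step 5 — scale by n: T² = 5 · 0.2205 = 1.1027.

T² ≈ 1.1027


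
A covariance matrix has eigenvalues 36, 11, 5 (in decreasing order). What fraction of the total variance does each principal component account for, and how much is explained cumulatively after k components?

Step 1 — total variance = trace(Sigma) = Σ λ_i = 36 + 11 + 5 = 52.

Step 2 — fraction explained by component i = λ_i / Σ λ:
  PC1: 36/52 = 0.6923
  PC2: 11/52 = 0.2115
  PC3: 5/52 = 0.0962

Step 3 — cumulative fraction after k components = (λ_1 + ... + λ_k) / Σ λ:
  k = 1: 36/52 = 0.6923
  k = 2: (36 + 11)/52 = 47/52 = 0.9038
  k = 3: (36 + 11 + 5)/52 = 52/52 = 1

Summary (fraction, with percent):

explained: PC1 0.6923 (69.23%), PC2 0.2115 (21.15%), PC3 0.0962 (9.62%);  cumulative: 0.6923, 0.9038, 1


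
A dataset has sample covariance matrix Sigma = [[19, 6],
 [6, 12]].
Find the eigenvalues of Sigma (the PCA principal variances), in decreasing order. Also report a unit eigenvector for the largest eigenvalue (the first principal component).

Step 1 — characteristic polynomial of 2×2 Sigma:
  det(Sigma - λI) = λ² - trace · λ + det = 0.
  trace = 19 + 12 = 31, det = 19·12 - (6)² = 192.
Step 2 — discriminant:
  Δ = trace² - 4·det = 961 - 768 = 193.
Step 3 — eigenvalues:
  λ = (trace ± √Δ)/2 = (31 ± 13.8924)/2,
  λ_1 = 22.4462,  λ_2 = 8.5538.

Step 4 — unit eigenvector for λ_1: solve (Sigma - λ_1 I)v = 0. First row:
  (19 - 22.4462)·v_x + (6)·v_y = 0, i.e. (-3.4462)·v_x + (6)·v_y = 0,
  so v ∝ (b, λ_1 - a) = (6, 3.4462) = u.
  ||u|| = √((6)² + (3.4462)²) = √(47.8764) ≈ 6.9193,
  v_1 = u/||u|| ≈ (0.8671, 0.4981) (||v_1|| = 1).

λ_1 = 22.4462,  λ_2 = 8.5538;  v_1 ≈ (0.8671, 0.4981)


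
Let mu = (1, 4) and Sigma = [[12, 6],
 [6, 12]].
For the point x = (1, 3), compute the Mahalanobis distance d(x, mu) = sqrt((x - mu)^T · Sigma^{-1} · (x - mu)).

Step 1 — centre the observation: (x - mu) = (0, -1).

Step 2 — invert Sigma. det(Sigma) = 12·12 - (6)² = 108.
  Sigma^{-1} = (1/det) · [[d, -b], [-b, a]] = [[0.1111, -0.0556],
 [-0.0556, 0.1111]].

Step 3 — form the quadratic (x - mu)^T · Sigma^{-1} · (x - mu):
  Sigma^{-1} · (x - mu) = (0.0556, -0.1111).
  (x - mu)^T · [Sigma^{-1} · (x - mu)] = (0)·(0.0556) + (-1)·(-0.1111) = 0.1111.

Step 4 — take square root: d = √(0.1111) ≈ 0.3333.

d(x, mu) = √(0.1111) ≈ 0.3333


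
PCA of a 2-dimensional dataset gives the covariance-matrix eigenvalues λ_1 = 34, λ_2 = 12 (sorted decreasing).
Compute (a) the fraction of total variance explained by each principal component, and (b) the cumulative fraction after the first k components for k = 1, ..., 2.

Step 1 — total variance = trace(Sigma) = Σ λ_i = 34 + 12 = 46.

Step 2 — fraction explained by component i = λ_i / Σ λ:
  PC1: 34/46 = 0.7391
  PC2: 12/46 = 0.2609

Step 3 — cumulative fraction after k components = (λ_1 + ... + λ_k) / Σ λ:
  k = 1: 34/46 = 0.7391
  k = 2: (34 + 12)/46 = 46/46 = 1

Summary (fraction, with percent):

explained: PC1 0.7391 (73.91%), PC2 0.2609 (26.09%);  cumulative: 0.7391, 1


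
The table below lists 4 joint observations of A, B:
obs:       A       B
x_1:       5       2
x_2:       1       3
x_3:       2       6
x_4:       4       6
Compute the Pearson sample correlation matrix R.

Step 1 — column means:
  mean(A) = (5 + 1 + 2 + 4) / 4 = 12/4 = 3
  mean(B) = (2 + 3 + 6 + 6) / 4 = 17/4 = 4.25

Step 2 — sample variances and covariances s[i,j] = (1/(n-1)) · Σ_k (x_{k,i} - mean_i) · (x_{k,j} - mean_j), with n-1 = 3:
  s[A,A] = ((2)·(2) + (-2)·(-2) + (-1)·(-1) + (1)·(1)) / 3 = 10/3 = 3.3333
  s[A,B] = ((2)·(-2.25) + (-2)·(-1.25) + (-1)·(1.75) + (1)·(1.75)) / 3 = -2/3 = -0.6667
  s[B,B] = ((-2.25)·(-2.25) + (-1.25)·(-1.25) + (1.75)·(1.75) + (1.75)·(1.75)) / 3 = 12.75/3 = 4.25
  Sample standard deviations s_i = √(s[i,i]):
  s(A) = √(3.3333) = 1.8257
  s(B) = √(4.25) = 2.0616

Step 3 — r_{ij} = s_{ij} / (s_i · s_j):
  r[A,A] = 1 (diagonal).
  r[A,B] = -0.6667 / (1.8257 · 2.0616) = -0.6667 / 3.7639 = -0.1771
  r[B,B] = 1 (diagonal).

R is symmetric with unit diagonal. Assembling:

R = [[1, -0.1771],
 [-0.1771, 1]]


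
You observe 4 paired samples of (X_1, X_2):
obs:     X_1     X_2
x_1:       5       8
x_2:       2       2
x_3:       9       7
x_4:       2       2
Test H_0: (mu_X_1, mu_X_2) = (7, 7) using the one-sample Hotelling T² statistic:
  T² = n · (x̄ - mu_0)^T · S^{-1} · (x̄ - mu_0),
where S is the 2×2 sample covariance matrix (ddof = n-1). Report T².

Step 1 — sample mean vector:
  mean(X_1) = (5 + 2 + 9 + 2) / 4 = 18/4 = 4.5
  mean(X_2) = (8 + 2 + 7 + 2) / 4 = 19/4 = 4.75
  x̄ = (4.5, 4.75),  deviation x̄ - mu_0 = (4.5, 4.75) - (7, 7) = (-2.5, -2.25).

Step 2 — sample covariance matrix, S[i,j] = (1/(n-1)) · Σ_k (x_{k,i} - mean_i) · (x_{k,j} - mean_j), divisor n-1 = 3:
  S[X_1,X_1] = ((0.5)·(0.5) + (-2.5)·(-2.5) + (4.5)·(4.5) + (-2.5)·(-2.5)) / 3 = 33/3 = 11
  S[X_1,X_2] = ((0.5)·(3.25) + (-2.5)·(-2.75) + (4.5)·(2.25) + (-2.5)·(-2.75)) / 3 = 25.5/3 = 8.5
  S[X_2,X_2] = ((3.25)·(3.25) + (-2.75)·(-2.75) + (2.25)·(2.25) + (-2.75)·(-2.75)) / 3 = 30.75/3 = 10.25
  S = [[11, 8.5],
 [8.5, 10.25]].

Step 3 — invert S. det(S) = 11·10.25 - (8.5)² = 40.5.
  S^{-1} = (1/det) · [[d, -b], [-b, a]] = [[0.2531, -0.2099],
 [-0.2099, 0.2716]].

Step 4 — quadratic form (x̄ - mu_0)^T · S^{-1} · (x̄ - mu_0):
  S^{-1} · (x̄ - mu_0) = (-0.1605, -0.0864),
  (x̄ - mu_0)^T · [...] = (-2.5)·(-0.1605) + (-2.25)·(-0.0864) = 0.5957.

Step 5 — scale by n: T² = 4 · 0.5957 = 2.3827.

T² ≈ 2.3827


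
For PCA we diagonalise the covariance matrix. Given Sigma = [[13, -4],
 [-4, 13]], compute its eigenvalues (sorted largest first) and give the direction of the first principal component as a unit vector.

Step 1 — characteristic polynomial of 2×2 Sigma:
  det(Sigma - λI) = λ² - trace · λ + det = 0.
  trace = 13 + 13 = 26, det = 13·13 - (-4)² = 153.
Step 2 — discriminant:
  Δ = trace² - 4·det = 676 - 612 = 64.
Step 3 — eigenvalues:
  λ = (trace ± √Δ)/2 = (26 ± 8)/2,
  λ_1 = 17,  λ_2 = 9.

Step 4 — unit eigenvector for λ_1: solve (Sigma - λ_1 I)v = 0. First row:
  (13 - 17)·v_x + (-4)·v_y = 0, i.e. (-4)·v_x + (-4)·v_y = 0,
  so v ∝ (b, λ_1 - a) = (-4, 4); multiply by -1 so the first entry is positive: u = (4, -4).
  ||u|| = √((4)² + (-4)²) = √(32) ≈ 5.6569,
  v_1 = u/||u|| ≈ (0.7071, -0.7071) (||v_1|| = 1).

λ_1 = 17,  λ_2 = 9;  v_1 ≈ (0.7071, -0.7071)


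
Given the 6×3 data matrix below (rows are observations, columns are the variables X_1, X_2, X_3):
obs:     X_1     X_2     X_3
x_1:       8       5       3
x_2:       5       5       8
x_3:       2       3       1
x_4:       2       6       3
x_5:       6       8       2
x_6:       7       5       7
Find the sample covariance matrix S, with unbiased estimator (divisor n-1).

Step 1 — column means:
  mean(X_1) = (8 + 5 + 2 + 2 + 6 + 7) / 6 = 30/6 = 5
  mean(X_2) = (5 + 5 + 3 + 6 + 8 + 5) / 6 = 32/6 = 5.3333
  mean(X_3) = (3 + 8 + 1 + 3 + 2 + 7) / 6 = 24/6 = 4

Step 2 — sample covariance S[i,j] = (1/(n-1)) · Σ_k (x_{k,i} - mean_i) · (x_{k,j} - mean_j), with n-1 = 5.
  S[X_1,X_1] = ((3)·(3) + (0)·(0) + (-3)·(-3) + (-3)·(-3) + (1)·(1) + (2)·(2)) / 5 = 32/5 = 6.4
  S[X_1,X_2] = ((3)·(-0.3333) + (0)·(-0.3333) + (-3)·(-2.3333) + (-3)·(0.6667) + (1)·(2.6667) + (2)·(-0.3333)) / 5 = 6/5 = 1.2
  S[X_1,X_3] = ((3)·(-1) + (0)·(4) + (-3)·(-3) + (-3)·(-1) + (1)·(-2) + (2)·(3)) / 5 = 13/5 = 2.6
  S[X_2,X_2] = ((-0.3333)·(-0.3333) + (-0.3333)·(-0.3333) + (-2.3333)·(-2.3333) + (0.6667)·(0.6667) + (2.6667)·(2.6667) + (-0.3333)·(-0.3333)) / 5 = 13.3333/5 = 2.6667
  S[X_2,X_3] = ((-0.3333)·(-1) + (-0.3333)·(4) + (-2.3333)·(-3) + (0.6667)·(-1) + (2.6667)·(-2) + (-0.3333)·(3)) / 5 = -1/5 = -0.2
  S[X_3,X_3] = ((-1)·(-1) + (4)·(4) + (-3)·(-3) + (-1)·(-1) + (-2)·(-2) + (3)·(3)) / 5 = 40/5 = 8

S is symmetric (S[j,i] = S[i,j]). Assembling:

S = [[6.4, 1.2, 2.6],
 [1.2, 2.6667, -0.2],
 [2.6, -0.2, 8]]


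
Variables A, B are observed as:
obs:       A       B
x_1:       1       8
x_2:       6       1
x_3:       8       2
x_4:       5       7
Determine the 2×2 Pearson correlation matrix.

Step 1 — column means:
  mean(A) = (1 + 6 + 8 + 5) / 4 = 20/4 = 5
  mean(B) = (8 + 1 + 2 + 7) / 4 = 18/4 = 4.5

Step 2 — sample variances and covariances s[i,j] = (1/(n-1)) · Σ_k (x_{k,i} - mean_i) · (x_{k,j} - mean_j), with n-1 = 3:
  s[A,A] = ((-4)·(-4) + (1)·(1) + (3)·(3) + (0)·(0)) / 3 = 26/3 = 8.6667
  s[A,B] = ((-4)·(3.5) + (1)·(-3.5) + (3)·(-2.5) + (0)·(2.5)) / 3 = -25/3 = -8.3333
  s[B,B] = ((3.5)·(3.5) + (-3.5)·(-3.5) + (-2.5)·(-2.5) + (2.5)·(2.5)) / 3 = 37/3 = 12.3333
  Sample standard deviations s_i = √(s[i,i]):
  s(A) = √(8.6667) = 2.9439
  s(B) = √(12.3333) = 3.5119

Step 3 — r_{ij} = s_{ij} / (s_i · s_j):
  r[A,A] = 1 (diagonal).
  r[A,B] = -8.3333 / (2.9439 · 3.5119) = -8.3333 / 10.3387 = -0.806
  r[B,B] = 1 (diagonal).

R is symmetric with unit diagonal. Assembling:

R = [[1, -0.806],
 [-0.806, 1]]


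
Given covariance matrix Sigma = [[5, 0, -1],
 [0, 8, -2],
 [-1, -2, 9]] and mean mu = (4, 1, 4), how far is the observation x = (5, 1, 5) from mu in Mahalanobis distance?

Step 1 — centre the observation: (x - mu) = (1, 0, 1).

Step 2 — invert Sigma (cofactor / det for 3×3, or solve directly):
  Sigma^{-1} = [[0.2048, 0.006, 0.0241],
 [0.006, 0.1325, 0.0301],
 [0.0241, 0.0301, 0.1205]].

Step 3 — form the quadratic (x - mu)^T · Sigma^{-1} · (x - mu):
  Sigma^{-1} · (x - mu) = (0.2289, 0.0361, 0.1446).
  (x - mu)^T · [Sigma^{-1} · (x - mu)] = (1)·(0.2289) + (0)·(0.0361) + (1)·(0.1446) = 0.3735.

Step 4 — take square root: d = √(0.3735) ≈ 0.6111.

d(x, mu) = √(0.3735) ≈ 0.6111


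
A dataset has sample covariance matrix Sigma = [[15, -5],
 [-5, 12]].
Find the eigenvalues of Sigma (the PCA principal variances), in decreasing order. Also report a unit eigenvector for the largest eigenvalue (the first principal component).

Step 1 — characteristic polynomial of 2×2 Sigma:
  det(Sigma - λI) = λ² - trace · λ + det = 0.
  trace = 15 + 12 = 27, det = 15·12 - (-5)² = 155.
Step 2 — discriminant:
  Δ = trace² - 4·det = 729 - 620 = 109.
Step 3 — eigenvalues:
  λ = (trace ± √Δ)/2 = (27 ± 10.4403)/2,
  λ_1 = 18.7202,  λ_2 = 8.2798.

Step 4 — unit eigenvector for λ_1: solve (Sigma - λ_1 I)v = 0. First row:
  (15 - 18.7202)·v_x + (-5)·v_y = 0, i.e. (-3.7202)·v_x + (-5)·v_y = 0,
  so v ∝ (b, λ_1 - a) = (-5, 3.7202); multiply by -1 so the first entry is positive: u = (5, -3.7202).
  ||u|| = √((5)² + (-3.7202)²) = √(38.8395) ≈ 6.2321,
  v_1 = u/||u|| ≈ (0.8023, -0.5969) (||v_1|| = 1).

λ_1 = 18.7202,  λ_2 = 8.2798;  v_1 ≈ (0.8023, -0.5969)


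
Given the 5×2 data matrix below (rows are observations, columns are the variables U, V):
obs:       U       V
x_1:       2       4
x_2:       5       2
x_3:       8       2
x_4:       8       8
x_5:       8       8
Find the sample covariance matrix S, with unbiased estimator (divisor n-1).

Step 1 — column means:
  mean(U) = (2 + 5 + 8 + 8 + 8) / 5 = 31/5 = 6.2
  mean(V) = (4 + 2 + 2 + 8 + 8) / 5 = 24/5 = 4.8

Step 2 — sample covariance S[i,j] = (1/(n-1)) · Σ_k (x_{k,i} - mean_i) · (x_{k,j} - mean_j), with n-1 = 4.
  S[U,U] = ((-4.2)·(-4.2) + (-1.2)·(-1.2) + (1.8)·(1.8) + (1.8)·(1.8) + (1.8)·(1.8)) / 4 = 28.8/4 = 7.2
  S[U,V] = ((-4.2)·(-0.8) + (-1.2)·(-2.8) + (1.8)·(-2.8) + (1.8)·(3.2) + (1.8)·(3.2)) / 4 = 13.2/4 = 3.3
  S[V,V] = ((-0.8)·(-0.8) + (-2.8)·(-2.8) + (-2.8)·(-2.8) + (3.2)·(3.2) + (3.2)·(3.2)) / 4 = 36.8/4 = 9.2

S is symmetric (S[j,i] = S[i,j]). Assembling:

S = [[7.2, 3.3],
 [3.3, 9.2]]


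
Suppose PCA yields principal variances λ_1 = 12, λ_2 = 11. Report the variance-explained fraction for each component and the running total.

Step 1 — total variance = trace(Sigma) = Σ λ_i = 12 + 11 = 23.

Step 2 — fraction explained by component i = λ_i / Σ λ:
  PC1: 12/23 = 0.5217
  PC2: 11/23 = 0.4783

Step 3 — cumulative fraction after k components = (λ_1 + ... + λ_k) / Σ λ:
  k = 1: 12/23 = 0.5217
  k = 2: (12 + 11)/23 = 23/23 = 1

Summary (fraction, with percent):

explained: PC1 0.5217 (52.17%), PC2 0.4783 (47.83%);  cumulative: 0.5217, 1


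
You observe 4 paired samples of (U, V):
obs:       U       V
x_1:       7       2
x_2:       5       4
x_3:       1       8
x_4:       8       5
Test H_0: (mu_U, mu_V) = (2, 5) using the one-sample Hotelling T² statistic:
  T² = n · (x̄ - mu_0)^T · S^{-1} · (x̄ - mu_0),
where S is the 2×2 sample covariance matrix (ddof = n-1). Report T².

Step 1 — sample mean vector:
  mean(U) = (7 + 5 + 1 + 8) / 4 = 21/4 = 5.25
  mean(V) = (2 + 4 + 8 + 5) / 4 = 19/4 = 4.75
  x̄ = (5.25, 4.75),  deviation x̄ - mu_0 = (5.25, 4.75) - (2, 5) = (3.25, -0.25).

Step 2 — sample covariance matrix, S[i,j] = (1/(n-1)) · Σ_k (x_{k,i} - mean_i) · (x_{k,j} - mean_j), divisor n-1 = 3:
  S[U,U] = ((1.75)·(1.75) + (-0.25)·(-0.25) + (-4.25)·(-4.25) + (2.75)·(2.75)) / 3 = 28.75/3 = 9.5833
  S[U,V] = ((1.75)·(-2.75) + (-0.25)·(-0.75) + (-4.25)·(3.25) + (2.75)·(0.25)) / 3 = -17.75/3 = -5.9167
  S[V,V] = ((-2.75)·(-2.75) + (-0.75)·(-0.75) + (3.25)·(3.25) + (0.25)·(0.25)) / 3 = 18.75/3 = 6.25
  S = [[9.5833, -5.9167],
 [-5.9167, 6.25]].

Step 3 — invert S. det(S) = 9.5833·6.25 - (-5.9167)² = 24.8889.
  S^{-1} = (1/det) · [[d, -b], [-b, a]] = [[0.2511, 0.2377],
 [0.2377, 0.385]].

Step 4 — quadratic form (x̄ - mu_0)^T · S^{-1} · (x̄ - mu_0):
  S^{-1} · (x̄ - mu_0) = (0.7567, 0.6763),
  (x̄ - mu_0)^T · [...] = (3.25)·(0.7567) + (-0.25)·(0.6763) = 2.2902.

Step 5 — scale by n: T² = 4 · 2.2902 = 9.1607.

T² ≈ 9.1607


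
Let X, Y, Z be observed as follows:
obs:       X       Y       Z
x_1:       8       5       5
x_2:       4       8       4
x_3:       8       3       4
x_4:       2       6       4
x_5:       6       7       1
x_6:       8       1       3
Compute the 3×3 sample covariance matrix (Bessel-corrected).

Step 1 — column means:
  mean(X) = (8 + 4 + 8 + 2 + 6 + 8) / 6 = 36/6 = 6
  mean(Y) = (5 + 8 + 3 + 6 + 7 + 1) / 6 = 30/6 = 5
  mean(Z) = (5 + 4 + 4 + 4 + 1 + 3) / 6 = 21/6 = 3.5

Step 2 — sample covariance S[i,j] = (1/(n-1)) · Σ_k (x_{k,i} - mean_i) · (x_{k,j} - mean_j), with n-1 = 5.
  S[X,X] = ((2)·(2) + (-2)·(-2) + (2)·(2) + (-4)·(-4) + (0)·(0) + (2)·(2)) / 5 = 32/5 = 6.4
  S[X,Y] = ((2)·(0) + (-2)·(3) + (2)·(-2) + (-4)·(1) + (0)·(2) + (2)·(-4)) / 5 = -22/5 = -4.4
  S[X,Z] = ((2)·(1.5) + (-2)·(0.5) + (2)·(0.5) + (-4)·(0.5) + (0)·(-2.5) + (2)·(-0.5)) / 5 = 0/5 = 0
  S[Y,Y] = ((0)·(0) + (3)·(3) + (-2)·(-2) + (1)·(1) + (2)·(2) + (-4)·(-4)) / 5 = 34/5 = 6.8
  S[Y,Z] = ((0)·(1.5) + (3)·(0.5) + (-2)·(0.5) + (1)·(0.5) + (2)·(-2.5) + (-4)·(-0.5)) / 5 = -2/5 = -0.4
  S[Z,Z] = ((1.5)·(1.5) + (0.5)·(0.5) + (0.5)·(0.5) + (0.5)·(0.5) + (-2.5)·(-2.5) + (-0.5)·(-0.5)) / 5 = 9.5/5 = 1.9

S is symmetric (S[j,i] = S[i,j]). Assembling:

S = [[6.4, -4.4, 0],
 [-4.4, 6.8, -0.4],
 [0, -0.4, 1.9]]


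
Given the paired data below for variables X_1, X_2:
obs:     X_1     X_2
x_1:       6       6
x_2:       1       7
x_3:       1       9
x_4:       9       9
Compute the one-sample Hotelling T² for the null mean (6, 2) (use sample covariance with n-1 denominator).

Step 1 — sample mean vector:
  mean(X_1) = (6 + 1 + 1 + 9) / 4 = 17/4 = 4.25
  mean(X_2) = (6 + 7 + 9 + 9) / 4 = 31/4 = 7.75
  x̄ = (4.25, 7.75),  deviation x̄ - mu_0 = (4.25, 7.75) - (6, 2) = (-1.75, 5.75).

Step 2 — sample covariance matrix, S[i,j] = (1/(n-1)) · Σ_k (x_{k,i} - mean_i) · (x_{k,j} - mean_j), divisor n-1 = 3:
  S[X_1,X_1] = ((1.75)·(1.75) + (-3.25)·(-3.25) + (-3.25)·(-3.25) + (4.75)·(4.75)) / 3 = 46.75/3 = 15.5833
  S[X_1,X_2] = ((1.75)·(-1.75) + (-3.25)·(-0.75) + (-3.25)·(1.25) + (4.75)·(1.25)) / 3 = 1.25/3 = 0.4167
  S[X_2,X_2] = ((-1.75)·(-1.75) + (-0.75)·(-0.75) + (1.25)·(1.25) + (1.25)·(1.25)) / 3 = 6.75/3 = 2.25
  S = [[15.5833, 0.4167],
 [0.4167, 2.25]].

Step 3 — invert S. det(S) = 15.5833·2.25 - (0.4167)² = 34.8889.
  S^{-1} = (1/det) · [[d, -b], [-b, a]] = [[0.0645, -0.0119],
 [-0.0119, 0.4467]].

Step 4 — quadratic form (x̄ - mu_0)^T · S^{-1} · (x̄ - mu_0):
  S^{-1} · (x̄ - mu_0) = (-0.1815, 2.5892),
  (x̄ - mu_0)^T · [...] = (-1.75)·(-0.1815) + (5.75)·(2.5892) = 15.2054.

Step 5 — scale by n: T² = 4 · 15.2054 = 60.8217.

T² ≈ 60.8217


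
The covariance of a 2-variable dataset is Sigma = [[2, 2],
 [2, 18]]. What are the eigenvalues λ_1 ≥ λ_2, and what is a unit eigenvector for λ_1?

Step 1 — characteristic polynomial of 2×2 Sigma:
  det(Sigma - λI) = λ² - trace · λ + det = 0.
  trace = 2 + 18 = 20, det = 2·18 - (2)² = 32.
Step 2 — discriminant:
  Δ = trace² - 4·det = 400 - 128 = 272.
Step 3 — eigenvalues:
  λ = (trace ± √Δ)/2 = (20 ± 16.4924)/2,
  λ_1 = 18.2462,  λ_2 = 1.7538.

Step 4 — unit eigenvector for λ_1: solve (Sigma - λ_1 I)v = 0. First row:
  (2 - 18.2462)·v_x + (2)·v_y = 0, i.e. (-16.2462)·v_x + (2)·v_y = 0,
  so v ∝ (b, λ_1 - a) = (2, 16.2462) = u.
  ||u|| = √((2)² + (16.2462)²) = √(267.9394) ≈ 16.3689,
  v_1 = u/||u|| ≈ (0.1222, 0.9925) (||v_1|| = 1).

λ_1 = 18.2462,  λ_2 = 1.7538;  v_1 ≈ (0.1222, 0.9925)


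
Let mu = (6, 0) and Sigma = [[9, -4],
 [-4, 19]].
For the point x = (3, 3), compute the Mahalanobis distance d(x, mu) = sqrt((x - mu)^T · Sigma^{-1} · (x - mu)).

Step 1 — centre the observation: (x - mu) = (-3, 3).

Step 2 — invert Sigma. det(Sigma) = 9·19 - (-4)² = 155.
  Sigma^{-1} = (1/det) · [[d, -b], [-b, a]] = [[0.1226, 0.0258],
 [0.0258, 0.0581]].

Step 3 — form the quadratic (x - mu)^T · Sigma^{-1} · (x - mu):
  Sigma^{-1} · (x - mu) = (-0.2903, 0.0968).
  (x - mu)^T · [Sigma^{-1} · (x - mu)] = (-3)·(-0.2903) + (3)·(0.0968) = 1.1613.

Step 4 — take square root: d = √(1.1613) ≈ 1.0776.

d(x, mu) = √(1.1613) ≈ 1.0776


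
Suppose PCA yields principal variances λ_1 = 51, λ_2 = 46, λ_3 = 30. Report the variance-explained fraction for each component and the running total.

Step 1 — total variance = trace(Sigma) = Σ λ_i = 51 + 46 + 30 = 127.

Step 2 — fraction explained by component i = λ_i / Σ λ:
  PC1: 51/127 = 0.4016
  PC2: 46/127 = 0.3622
  PC3: 30/127 = 0.2362

Step 3 — cumulative fraction after k components = (λ_1 + ... + λ_k) / Σ λ:
  k = 1: 51/127 = 0.4016
  k = 2: (51 + 46)/127 = 97/127 = 0.7638
  k = 3: (51 + 46 + 30)/127 = 127/127 = 1

Summary (fraction, with percent):

explained: PC1 0.4016 (40.16%), PC2 0.3622 (36.22%), PC3 0.2362 (23.62%);  cumulative: 0.4016, 0.7638, 1


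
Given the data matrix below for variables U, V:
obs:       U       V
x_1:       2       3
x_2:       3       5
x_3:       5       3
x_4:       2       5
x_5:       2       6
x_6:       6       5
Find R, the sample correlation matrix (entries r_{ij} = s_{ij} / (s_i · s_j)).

Step 1 — column means:
  mean(U) = (2 + 3 + 5 + 2 + 2 + 6) / 6 = 20/6 = 3.3333
  mean(V) = (3 + 5 + 3 + 5 + 6 + 5) / 6 = 27/6 = 4.5

Step 2 — sample variances and covariances s[i,j] = (1/(n-1)) · Σ_k (x_{k,i} - mean_i) · (x_{k,j} - mean_j), with n-1 = 5:
  s[U,U] = ((-1.3333)·(-1.3333) + (-0.3333)·(-0.3333) + (1.6667)·(1.6667) + (-1.3333)·(-1.3333) + (-1.3333)·(-1.3333) + (2.6667)·(2.6667)) / 5 = 15.3333/5 = 3.0667
  s[U,V] = ((-1.3333)·(-1.5) + (-0.3333)·(0.5) + (1.6667)·(-1.5) + (-1.3333)·(0.5) + (-1.3333)·(1.5) + (2.6667)·(0.5)) / 5 = -2/5 = -0.4
  s[V,V] = ((-1.5)·(-1.5) + (0.5)·(0.5) + (-1.5)·(-1.5) + (0.5)·(0.5) + (1.5)·(1.5) + (0.5)·(0.5)) / 5 = 7.5/5 = 1.5
  Sample standard deviations s_i = √(s[i,i]):
  s(U) = √(3.0667) = 1.7512
  s(V) = √(1.5) = 1.2247

Step 3 — r_{ij} = s_{ij} / (s_i · s_j):
  r[U,U] = 1 (diagonal).
  r[U,V] = -0.4 / (1.7512 · 1.2247) = -0.4 / 2.1448 = -0.1865
  r[V,V] = 1 (diagonal).

R is symmetric with unit diagonal. Assembling:

R = [[1, -0.1865],
 [-0.1865, 1]]


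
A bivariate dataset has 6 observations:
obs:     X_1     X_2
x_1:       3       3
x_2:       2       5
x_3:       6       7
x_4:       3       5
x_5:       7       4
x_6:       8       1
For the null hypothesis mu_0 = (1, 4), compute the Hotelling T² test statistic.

Step 1 — sample mean vector:
  mean(X_1) = (3 + 2 + 6 + 3 + 7 + 8) / 6 = 29/6 = 4.8333
  mean(X_2) = (3 + 5 + 7 + 5 + 4 + 1) / 6 = 25/6 = 4.1667
  x̄ = (4.8333, 4.1667),  deviation x̄ - mu_0 = (4.8333, 4.1667) - (1, 4) = (3.8333, 0.1667).

Step 2 — sample covariance matrix, S[i,j] = (1/(n-1)) · Σ_k (x_{k,i} - mean_i) · (x_{k,j} - mean_j), divisor n-1 = 5:
  S[X_1,X_1] = ((-1.8333)·(-1.8333) + (-2.8333)·(-2.8333) + (1.1667)·(1.1667) + (-1.8333)·(-1.8333) + (2.1667)·(2.1667) + (3.1667)·(3.1667)) / 5 = 30.8333/5 = 6.1667
  S[X_1,X_2] = ((-1.8333)·(-1.1667) + (-2.8333)·(0.8333) + (1.1667)·(2.8333) + (-1.8333)·(0.8333) + (2.1667)·(-0.1667) + (3.1667)·(-3.1667)) / 5 = -8.8333/5 = -1.7667
  S[X_2,X_2] = ((-1.1667)·(-1.1667) + (0.8333)·(0.8333) + (2.8333)·(2.8333) + (0.8333)·(0.8333) + (-0.1667)·(-0.1667) + (-3.1667)·(-3.1667)) / 5 = 20.8333/5 = 4.1667
  S = [[6.1667, -1.7667],
 [-1.7667, 4.1667]].

Step 3 — invert S. det(S) = 6.1667·4.1667 - (-1.7667)² = 22.5733.
  S^{-1} = (1/det) · [[d, -b], [-b, a]] = [[0.1846, 0.0783],
 [0.0783, 0.2732]].

Step 4 — quadratic form (x̄ - mu_0)^T · S^{-1} · (x̄ - mu_0):
  S^{-1} · (x̄ - mu_0) = (0.7206, 0.3455),
  (x̄ - mu_0)^T · [...] = (3.8333)·(0.7206) + (0.1667)·(0.3455) = 2.8199.

Step 5 — scale by n: T² = 6 · 2.8199 = 16.9197.

T² ≈ 16.9197
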